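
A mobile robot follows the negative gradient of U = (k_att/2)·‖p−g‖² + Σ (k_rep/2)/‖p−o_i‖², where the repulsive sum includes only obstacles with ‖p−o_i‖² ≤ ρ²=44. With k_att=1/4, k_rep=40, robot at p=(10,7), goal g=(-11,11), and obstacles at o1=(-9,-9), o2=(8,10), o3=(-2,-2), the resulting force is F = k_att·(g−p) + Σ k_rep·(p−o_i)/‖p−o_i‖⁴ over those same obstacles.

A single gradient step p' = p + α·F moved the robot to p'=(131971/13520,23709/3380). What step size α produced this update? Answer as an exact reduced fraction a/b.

α = 1/20

F_att = 1/4·(g−p) = 1/4·(-21,4) = (-5.2500,1.0000)
o1: d²=617 > ρ²=44 → inactive
o2: d²=13 ≤ ρ²=44; F_rep = 40·(2,-3)/13² = (0.4734,-0.7101)
o3: d²=225 > ρ²=44 → inactive
F = F_att + ΣF_rep = (-4.7766,0.2899)
Δp = p'−p = (-0.2388,0.0145); α = Δx/Fx = (-3229/13520) / (-3229/676) = 1/20
check: Δy/Fy = (49/3380) / (49/169) = 1/20 ✓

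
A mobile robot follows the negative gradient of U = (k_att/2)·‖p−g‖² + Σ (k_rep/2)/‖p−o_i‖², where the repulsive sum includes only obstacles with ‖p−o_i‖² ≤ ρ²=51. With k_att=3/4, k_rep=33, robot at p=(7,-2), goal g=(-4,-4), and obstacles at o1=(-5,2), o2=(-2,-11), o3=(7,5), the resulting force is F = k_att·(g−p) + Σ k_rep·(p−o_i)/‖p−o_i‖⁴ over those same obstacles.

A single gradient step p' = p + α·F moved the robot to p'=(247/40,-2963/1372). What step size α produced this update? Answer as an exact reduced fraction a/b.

F_att = 3/4·(g−p) = 3/4·(-11,-2) = (-8.2500,-1.5000)
o1: d²=160 > ρ²=51 → inactive
o2: d²=162 > ρ²=51 → inactive
o3: d²=49 ≤ ρ²=51; F_rep = 33·(0,-7)/49² = (0.0000,-0.0962)
F = F_att + ΣF_rep = (-8.2500,-1.5962)
Δp = p'−p = (-0.8250,-0.1596); α = Δx/Fx = (-33/40) / (-33/4) = 1/10
check: Δy/Fy = (-219/1372) / (-1095/686) = 1/10 ✓

α = 1/10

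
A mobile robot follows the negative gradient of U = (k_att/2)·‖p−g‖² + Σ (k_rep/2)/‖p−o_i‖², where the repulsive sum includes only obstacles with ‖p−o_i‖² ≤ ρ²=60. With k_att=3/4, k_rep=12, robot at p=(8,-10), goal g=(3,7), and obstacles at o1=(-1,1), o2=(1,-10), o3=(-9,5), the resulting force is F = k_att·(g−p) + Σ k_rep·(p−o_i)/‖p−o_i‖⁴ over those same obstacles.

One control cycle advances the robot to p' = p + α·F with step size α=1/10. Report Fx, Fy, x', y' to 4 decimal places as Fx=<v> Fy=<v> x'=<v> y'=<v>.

Fx=-3.7150 Fy=12.7500 x'=7.6285 y'=-8.7250

F_att = 3/4·(g−p) = 3/4·(-5,17) = (-3.7500,12.7500)
o1: d²=202 > ρ²=60 → inactive
o2: d²=49 ≤ ρ²=60; F_rep = 12·(7,0)/49² = (0.0350,0.0000)
o3: d²=514 > ρ²=60 → inactive
F = F_att + ΣF_rep = (-3.7150,12.7500)
p' = p + 1/10·F = (7.6285,-8.7250)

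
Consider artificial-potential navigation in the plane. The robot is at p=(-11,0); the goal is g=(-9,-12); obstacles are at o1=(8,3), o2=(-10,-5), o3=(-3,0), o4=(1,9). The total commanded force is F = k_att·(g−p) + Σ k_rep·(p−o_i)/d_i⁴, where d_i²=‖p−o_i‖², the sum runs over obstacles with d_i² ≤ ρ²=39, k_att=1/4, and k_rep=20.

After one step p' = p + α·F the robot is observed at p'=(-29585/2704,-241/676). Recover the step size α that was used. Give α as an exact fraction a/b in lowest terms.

α = 1/8

F_att = 1/4·(g−p) = 1/4·(2,-12) = (0.5000,-3.0000)
o1: d²=370 > ρ²=39 → inactive
o2: d²=26 ≤ ρ²=39; F_rep = 20·(-1,5)/26² = (-0.0296,0.1479)
o3: d²=64 > ρ²=39 → inactive
o4: d²=225 > ρ²=39 → inactive
F = F_att + ΣF_rep = (0.4704,-2.8521)
Δp = p'−p = (0.0588,-0.3565); α = Δx/Fx = (159/2704) / (159/338) = 1/8
check: Δy/Fy = (-241/676) / (-482/169) = 1/8 ✓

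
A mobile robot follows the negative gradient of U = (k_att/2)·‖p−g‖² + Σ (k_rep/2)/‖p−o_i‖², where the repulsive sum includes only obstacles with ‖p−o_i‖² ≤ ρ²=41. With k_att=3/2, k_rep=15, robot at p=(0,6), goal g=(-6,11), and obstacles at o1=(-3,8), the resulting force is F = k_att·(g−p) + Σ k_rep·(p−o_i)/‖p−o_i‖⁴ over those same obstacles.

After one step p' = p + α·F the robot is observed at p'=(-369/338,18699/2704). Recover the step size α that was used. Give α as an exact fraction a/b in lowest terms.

α = 1/8

F_att = 3/2·(g−p) = 3/2·(-6,5) = (-9.0000,7.5000)
o1: d²=13 ≤ ρ²=41; F_rep = 15·(3,-2)/13² = (0.2663,-0.1775)
F = F_att + ΣF_rep = (-8.7337,7.3225)
Δp = p'−p = (-1.0917,0.9153); α = Δx/Fx = (-369/338) / (-1476/169) = 1/8
check: Δy/Fy = (2475/2704) / (2475/338) = 1/8 ✓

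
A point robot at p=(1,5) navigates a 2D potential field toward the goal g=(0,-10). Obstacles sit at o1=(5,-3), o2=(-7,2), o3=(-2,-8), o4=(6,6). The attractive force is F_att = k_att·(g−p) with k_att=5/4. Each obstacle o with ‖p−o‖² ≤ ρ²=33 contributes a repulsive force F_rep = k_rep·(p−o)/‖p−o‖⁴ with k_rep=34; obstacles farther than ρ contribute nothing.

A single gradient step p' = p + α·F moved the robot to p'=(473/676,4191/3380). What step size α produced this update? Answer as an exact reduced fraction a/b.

F_att = 5/4·(g−p) = 5/4·(-1,-15) = (-1.2500,-18.7500)
o1: d²=80 > ρ²=33 → inactive
o2: d²=73 > ρ²=33 → inactive
o3: d²=178 > ρ²=33 → inactive
o4: d²=26 ≤ ρ²=33; F_rep = 34·(-5,-1)/26² = (-0.2515,-0.0503)
F = F_att + ΣF_rep = (-1.5015,-18.8003)
Δp = p'−p = (-0.3003,-3.7601); α = Δx/Fx = (-203/676) / (-1015/676) = 1/5
check: Δy/Fy = (-12709/3380) / (-12709/676) = 1/5 ✓

α = 1/5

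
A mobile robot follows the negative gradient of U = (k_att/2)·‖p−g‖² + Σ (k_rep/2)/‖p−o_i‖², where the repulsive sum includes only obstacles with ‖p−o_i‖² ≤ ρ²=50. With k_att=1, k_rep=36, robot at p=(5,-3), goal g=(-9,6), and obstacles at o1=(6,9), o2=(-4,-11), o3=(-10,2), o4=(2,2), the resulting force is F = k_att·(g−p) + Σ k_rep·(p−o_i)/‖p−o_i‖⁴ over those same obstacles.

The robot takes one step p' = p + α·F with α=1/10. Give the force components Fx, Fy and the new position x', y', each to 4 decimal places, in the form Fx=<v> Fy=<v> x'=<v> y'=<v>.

Fx=-13.9066 Fy=8.8443 x'=3.6093 y'=-2.1156

F_att = 1·(g−p) = 1·(-14,9) = (-14.0000,9.0000)
o1: d²=145 > ρ²=50 → inactive
o2: d²=145 > ρ²=50 → inactive
o3: d²=250 > ρ²=50 → inactive
o4: d²=34 ≤ ρ²=50; F_rep = 36·(3,-5)/34² = (0.0934,-0.1557)
F = F_att + ΣF_rep = (-13.9066,8.8443)
p' = p + 1/10·F = (3.6093,-2.1156)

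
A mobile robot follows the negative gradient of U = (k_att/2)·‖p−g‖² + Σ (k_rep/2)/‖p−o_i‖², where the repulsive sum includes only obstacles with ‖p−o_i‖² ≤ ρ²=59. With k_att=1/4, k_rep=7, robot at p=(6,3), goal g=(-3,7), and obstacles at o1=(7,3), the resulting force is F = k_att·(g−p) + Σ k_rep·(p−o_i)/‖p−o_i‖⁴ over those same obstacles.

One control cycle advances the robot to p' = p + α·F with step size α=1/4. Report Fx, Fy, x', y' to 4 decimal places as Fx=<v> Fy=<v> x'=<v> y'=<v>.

Fx=-9.2500 Fy=1.0000 x'=3.6875 y'=3.2500

F_att = 1/4·(g−p) = 1/4·(-9,4) = (-2.2500,1.0000)
o1: d²=1 ≤ ρ²=59; F_rep = 7·(-1,0)/1² = (-7.0000,0.0000)
F = F_att + ΣF_rep = (-9.2500,1.0000)
p' = p + 1/4·F = (3.6875,3.2500)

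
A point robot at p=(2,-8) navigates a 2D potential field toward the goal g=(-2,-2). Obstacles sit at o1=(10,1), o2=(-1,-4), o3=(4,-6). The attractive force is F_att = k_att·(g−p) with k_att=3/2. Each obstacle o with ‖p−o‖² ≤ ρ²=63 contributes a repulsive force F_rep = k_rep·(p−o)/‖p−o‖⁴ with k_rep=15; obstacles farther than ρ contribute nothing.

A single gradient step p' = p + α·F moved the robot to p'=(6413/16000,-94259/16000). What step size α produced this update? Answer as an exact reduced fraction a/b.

F_att = 3/2·(g−p) = 3/2·(-4,6) = (-6.0000,9.0000)
o1: d²=145 > ρ²=63 → inactive
o2: d²=25 ≤ ρ²=63; F_rep = 15·(3,-4)/25² = (0.0720,-0.0960)
o3: d²=8 ≤ ρ²=63; F_rep = 15·(-2,-2)/8² = (-0.4688,-0.4688)
F = F_att + ΣF_rep = (-6.3967,8.4352)
Δp = p'−p = (-1.5992,2.1088); α = Δx/Fx = (-25587/16000) / (-25587/4000) = 1/4
check: Δy/Fy = (33741/16000) / (33741/4000) = 1/4 ✓

α = 1/4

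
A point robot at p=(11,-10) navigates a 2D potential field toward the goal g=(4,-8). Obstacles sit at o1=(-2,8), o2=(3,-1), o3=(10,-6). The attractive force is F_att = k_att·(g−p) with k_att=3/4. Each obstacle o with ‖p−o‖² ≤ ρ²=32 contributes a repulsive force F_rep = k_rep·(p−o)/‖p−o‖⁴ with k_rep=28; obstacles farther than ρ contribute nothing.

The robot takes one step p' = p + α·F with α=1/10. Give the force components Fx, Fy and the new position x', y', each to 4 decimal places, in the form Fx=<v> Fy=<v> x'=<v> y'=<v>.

Fx=-5.1531 Fy=1.1125 x'=10.4847 y'=-9.8888

F_att = 3/4·(g−p) = 3/4·(-7,2) = (-5.2500,1.5000)
o1: d²=493 > ρ²=32 → inactive
o2: d²=145 > ρ²=32 → inactive
o3: d²=17 ≤ ρ²=32; F_rep = 28·(1,-4)/17² = (0.0969,-0.3875)
F = F_att + ΣF_rep = (-5.1531,1.1125)
p' = p + 1/10·F = (10.4847,-9.8888)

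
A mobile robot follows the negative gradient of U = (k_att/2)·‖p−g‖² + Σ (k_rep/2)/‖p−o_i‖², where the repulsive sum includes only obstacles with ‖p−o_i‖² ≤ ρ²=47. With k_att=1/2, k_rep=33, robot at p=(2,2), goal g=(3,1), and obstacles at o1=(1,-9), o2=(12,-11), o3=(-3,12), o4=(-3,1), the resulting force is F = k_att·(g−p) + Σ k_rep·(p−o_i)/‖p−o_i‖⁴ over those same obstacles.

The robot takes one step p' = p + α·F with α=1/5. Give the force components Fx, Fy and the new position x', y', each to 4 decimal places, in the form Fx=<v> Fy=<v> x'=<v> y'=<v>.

F_att = 1/2·(g−p) = 1/2·(1,-1) = (0.5000,-0.5000)
o1: d²=122 > ρ²=47 → inactive
o2: d²=269 > ρ²=47 → inactive
o3: d²=125 > ρ²=47 → inactive
o4: d²=26 ≤ ρ²=47; F_rep = 33·(5,1)/26² = (0.2441,0.0488)
F = F_att + ΣF_rep = (0.7441,-0.4512)
p' = p + 1/5·F = (2.1488,1.9098)

Fx=0.7441 Fy=-0.4512 x'=2.1488 y'=1.9098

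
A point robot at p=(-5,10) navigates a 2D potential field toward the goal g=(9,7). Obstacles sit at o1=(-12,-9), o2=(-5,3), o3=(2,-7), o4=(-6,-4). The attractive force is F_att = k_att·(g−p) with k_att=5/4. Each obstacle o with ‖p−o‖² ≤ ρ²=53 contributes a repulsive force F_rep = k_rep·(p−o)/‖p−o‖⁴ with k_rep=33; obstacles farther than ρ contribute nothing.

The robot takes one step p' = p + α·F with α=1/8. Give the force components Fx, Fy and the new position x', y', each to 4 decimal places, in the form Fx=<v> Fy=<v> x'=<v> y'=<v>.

Fx=17.5000 Fy=-3.6538 x'=-2.8125 y'=9.5433

F_att = 5/4·(g−p) = 5/4·(14,-3) = (17.5000,-3.7500)
o1: d²=410 > ρ²=53 → inactive
o2: d²=49 ≤ ρ²=53; F_rep = 33·(0,7)/49² = (0.0000,0.0962)
o3: d²=338 > ρ²=53 → inactive
o4: d²=197 > ρ²=53 → inactive
F = F_att + ΣF_rep = (17.5000,-3.6538)
p' = p + 1/8·F = (-2.8125,9.5433)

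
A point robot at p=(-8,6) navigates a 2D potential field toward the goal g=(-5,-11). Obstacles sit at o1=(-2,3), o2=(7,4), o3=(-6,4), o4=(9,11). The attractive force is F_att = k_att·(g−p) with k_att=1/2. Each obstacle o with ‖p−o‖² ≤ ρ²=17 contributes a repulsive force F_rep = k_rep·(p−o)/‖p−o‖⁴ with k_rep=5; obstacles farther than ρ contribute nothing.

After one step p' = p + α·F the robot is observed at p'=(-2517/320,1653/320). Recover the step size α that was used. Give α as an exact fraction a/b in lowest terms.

α = 1/10

F_att = 1/2·(g−p) = 1/2·(3,-17) = (1.5000,-8.5000)
o1: d²=45 > ρ²=17 → inactive
o2: d²=229 > ρ²=17 → inactive
o3: d²=8 ≤ ρ²=17; F_rep = 5·(-2,2)/8² = (-0.1562,0.1562)
o4: d²=314 > ρ²=17 → inactive
F = F_att + ΣF_rep = (1.3438,-8.3438)
Δp = p'−p = (0.1344,-0.8344); α = Δx/Fx = (43/320) / (43/32) = 1/10
check: Δy/Fy = (-267/320) / (-267/32) = 1/10 ✓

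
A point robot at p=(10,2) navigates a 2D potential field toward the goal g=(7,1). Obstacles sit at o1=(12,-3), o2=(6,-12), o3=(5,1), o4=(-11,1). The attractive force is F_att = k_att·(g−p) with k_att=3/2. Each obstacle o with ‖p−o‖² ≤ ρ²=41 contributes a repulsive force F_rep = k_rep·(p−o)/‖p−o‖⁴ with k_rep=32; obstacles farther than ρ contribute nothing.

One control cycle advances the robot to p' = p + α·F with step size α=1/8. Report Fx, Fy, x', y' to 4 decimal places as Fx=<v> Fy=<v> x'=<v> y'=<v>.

Fx=-4.3394 Fy=-1.2624 x'=9.4576 y'=1.8422

F_att = 3/2·(g−p) = 3/2·(-3,-1) = (-4.5000,-1.5000)
o1: d²=29 ≤ ρ²=41; F_rep = 32·(-2,5)/29² = (-0.0761,0.1902)
o2: d²=212 > ρ²=41 → inactive
o3: d²=26 ≤ ρ²=41; F_rep = 32·(5,1)/26² = (0.2367,0.0473)
o4: d²=442 > ρ²=41 → inactive
F = F_att + ΣF_rep = (-4.3394,-1.2624)
p' = p + 1/8·F = (9.4576,1.8422)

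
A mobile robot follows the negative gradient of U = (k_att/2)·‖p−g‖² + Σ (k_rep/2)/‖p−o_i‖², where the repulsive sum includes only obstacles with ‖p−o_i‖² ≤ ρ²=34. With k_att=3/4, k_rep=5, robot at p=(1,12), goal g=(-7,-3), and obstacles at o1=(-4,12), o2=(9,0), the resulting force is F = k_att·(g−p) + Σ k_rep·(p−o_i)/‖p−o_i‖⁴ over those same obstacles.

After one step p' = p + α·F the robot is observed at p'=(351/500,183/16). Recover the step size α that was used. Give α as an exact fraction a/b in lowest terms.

F_att = 3/4·(g−p) = 3/4·(-8,-15) = (-6.0000,-11.2500)
o1: d²=25 ≤ ρ²=34; F_rep = 5·(5,0)/25² = (0.0400,0.0000)
o2: d²=208 > ρ²=34 → inactive
F = F_att + ΣF_rep = (-5.9600,-11.2500)
Δp = p'−p = (-0.2980,-0.5625); α = Δx/Fx = (-149/500) / (-149/25) = 1/20
check: Δy/Fy = (-9/16) / (-45/4) = 1/20 ✓

α = 1/20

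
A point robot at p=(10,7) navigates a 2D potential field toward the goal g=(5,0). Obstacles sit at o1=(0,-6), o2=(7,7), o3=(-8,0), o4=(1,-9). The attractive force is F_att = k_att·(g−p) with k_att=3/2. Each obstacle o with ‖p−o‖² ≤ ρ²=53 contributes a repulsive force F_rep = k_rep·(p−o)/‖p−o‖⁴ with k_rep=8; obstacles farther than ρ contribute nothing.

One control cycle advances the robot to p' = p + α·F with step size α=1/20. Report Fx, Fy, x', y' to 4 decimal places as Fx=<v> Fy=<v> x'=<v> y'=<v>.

Fx=-7.2037 Fy=-10.5000 x'=9.6398 y'=6.4750

F_att = 3/2·(g−p) = 3/2·(-5,-7) = (-7.5000,-10.5000)
o1: d²=269 > ρ²=53 → inactive
o2: d²=9 ≤ ρ²=53; F_rep = 8·(3,0)/9² = (0.2963,0.0000)
o3: d²=373 > ρ²=53 → inactive
o4: d²=337 > ρ²=53 → inactive
F = F_att + ΣF_rep = (-7.2037,-10.5000)
p' = p + 1/20·F = (9.6398,6.4750)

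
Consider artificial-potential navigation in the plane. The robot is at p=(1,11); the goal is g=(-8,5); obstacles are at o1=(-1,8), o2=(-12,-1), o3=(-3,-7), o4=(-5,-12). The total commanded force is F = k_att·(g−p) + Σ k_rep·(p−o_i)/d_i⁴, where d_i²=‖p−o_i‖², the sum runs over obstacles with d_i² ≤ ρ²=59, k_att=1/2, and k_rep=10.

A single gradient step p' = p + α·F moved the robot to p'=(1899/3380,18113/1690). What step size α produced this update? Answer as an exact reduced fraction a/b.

α = 1/10

F_att = 1/2·(g−p) = 1/2·(-9,-6) = (-4.5000,-3.0000)
o1: d²=13 ≤ ρ²=59; F_rep = 10·(2,3)/13² = (0.1183,0.1775)
o2: d²=313 > ρ²=59 → inactive
o3: d²=340 > ρ²=59 → inactive
o4: d²=565 > ρ²=59 → inactive
F = F_att + ΣF_rep = (-4.3817,-2.8225)
Δp = p'−p = (-0.4382,-0.2822); α = Δx/Fx = (-1481/3380) / (-1481/338) = 1/10
check: Δy/Fy = (-477/1690) / (-477/169) = 1/10 ✓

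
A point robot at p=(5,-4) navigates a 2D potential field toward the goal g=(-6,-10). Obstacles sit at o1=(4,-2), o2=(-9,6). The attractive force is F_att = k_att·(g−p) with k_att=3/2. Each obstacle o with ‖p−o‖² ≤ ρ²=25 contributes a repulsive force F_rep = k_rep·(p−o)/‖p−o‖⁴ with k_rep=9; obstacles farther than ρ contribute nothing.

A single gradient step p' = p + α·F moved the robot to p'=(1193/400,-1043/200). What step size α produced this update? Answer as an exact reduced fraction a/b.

F_att = 3/2·(g−p) = 3/2·(-11,-6) = (-16.5000,-9.0000)
o1: d²=5 ≤ ρ²=25; F_rep = 9·(1,-2)/5² = (0.3600,-0.7200)
o2: d²=296 > ρ²=25 → inactive
F = F_att + ΣF_rep = (-16.1400,-9.7200)
Δp = p'−p = (-2.0175,-1.2150); α = Δx/Fx = (-807/400) / (-807/50) = 1/8
check: Δy/Fy = (-243/200) / (-243/25) = 1/8 ✓

α = 1/8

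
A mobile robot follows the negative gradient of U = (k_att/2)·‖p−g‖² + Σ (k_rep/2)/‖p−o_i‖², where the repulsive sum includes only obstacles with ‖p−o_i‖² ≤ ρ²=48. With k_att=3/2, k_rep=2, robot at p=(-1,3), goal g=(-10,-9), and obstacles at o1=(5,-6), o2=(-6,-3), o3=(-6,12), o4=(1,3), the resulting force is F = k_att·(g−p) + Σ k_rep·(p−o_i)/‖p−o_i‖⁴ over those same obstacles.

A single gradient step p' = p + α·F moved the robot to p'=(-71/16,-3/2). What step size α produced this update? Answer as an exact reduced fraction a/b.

F_att = 3/2·(g−p) = 3/2·(-9,-12) = (-13.5000,-18.0000)
o1: d²=117 > ρ²=48 → inactive
o2: d²=61 > ρ²=48 → inactive
o3: d²=106 > ρ²=48 → inactive
o4: d²=4 ≤ ρ²=48; F_rep = 2·(-2,0)/4² = (-0.2500,0.0000)
F = F_att + ΣF_rep = (-13.7500,-18.0000)
Δp = p'−p = (-3.4375,-4.5000); α = Δx/Fx = (-55/16) / (-55/4) = 1/4
check: Δy/Fy = (-9/2) / (-18) = 1/4 ✓

α = 1/4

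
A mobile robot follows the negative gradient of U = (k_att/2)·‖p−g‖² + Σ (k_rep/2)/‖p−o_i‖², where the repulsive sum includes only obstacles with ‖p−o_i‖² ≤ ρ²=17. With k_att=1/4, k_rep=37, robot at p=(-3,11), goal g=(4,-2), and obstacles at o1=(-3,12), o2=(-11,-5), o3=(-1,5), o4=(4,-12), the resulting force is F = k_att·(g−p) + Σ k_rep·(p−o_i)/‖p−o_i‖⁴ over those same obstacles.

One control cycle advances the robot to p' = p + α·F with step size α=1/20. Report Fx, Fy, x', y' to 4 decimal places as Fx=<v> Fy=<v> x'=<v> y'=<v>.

Fx=1.7500 Fy=-40.2500 x'=-2.9125 y'=8.9875

F_att = 1/4·(g−p) = 1/4·(7,-13) = (1.7500,-3.2500)
o1: d²=1 ≤ ρ²=17; F_rep = 37·(0,-1)/1² = (0.0000,-37.0000)
o2: d²=320 > ρ²=17 → inactive
o3: d²=40 > ρ²=17 → inactive
o4: d²=578 > ρ²=17 → inactive
F = F_att + ΣF_rep = (1.7500,-40.2500)
p' = p + 1/20·F = (-2.9125,8.9875)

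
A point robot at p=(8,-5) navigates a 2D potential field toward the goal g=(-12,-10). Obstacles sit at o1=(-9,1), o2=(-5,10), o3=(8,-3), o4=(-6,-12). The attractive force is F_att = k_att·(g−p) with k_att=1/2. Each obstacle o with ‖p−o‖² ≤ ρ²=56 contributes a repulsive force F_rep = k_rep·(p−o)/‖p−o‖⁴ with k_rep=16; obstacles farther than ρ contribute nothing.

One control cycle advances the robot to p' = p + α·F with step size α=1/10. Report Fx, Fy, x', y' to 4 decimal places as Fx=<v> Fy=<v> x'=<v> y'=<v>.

Fx=-10.0000 Fy=-4.5000 x'=7.0000 y'=-5.4500

F_att = 1/2·(g−p) = 1/2·(-20,-5) = (-10.0000,-2.5000)
o1: d²=325 > ρ²=56 → inactive
o2: d²=394 > ρ²=56 → inactive
o3: d²=4 ≤ ρ²=56; F_rep = 16·(0,-2)/4² = (0.0000,-2.0000)
o4: d²=245 > ρ²=56 → inactive
F = F_att + ΣF_rep = (-10.0000,-4.5000)
p' = p + 1/10·F = (7.0000,-5.4500)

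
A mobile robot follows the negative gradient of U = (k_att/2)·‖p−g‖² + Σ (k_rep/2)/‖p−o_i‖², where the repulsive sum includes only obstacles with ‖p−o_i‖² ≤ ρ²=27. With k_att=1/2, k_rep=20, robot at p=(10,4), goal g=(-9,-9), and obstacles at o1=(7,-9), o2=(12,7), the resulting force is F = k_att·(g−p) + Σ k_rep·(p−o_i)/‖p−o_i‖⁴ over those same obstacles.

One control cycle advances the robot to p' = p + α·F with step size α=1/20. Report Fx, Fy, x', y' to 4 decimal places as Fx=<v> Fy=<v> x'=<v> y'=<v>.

Fx=-9.7367 Fy=-6.8550 x'=9.5132 y'=3.6572

F_att = 1/2·(g−p) = 1/2·(-19,-13) = (-9.5000,-6.5000)
o1: d²=178 > ρ²=27 → inactive
o2: d²=13 ≤ ρ²=27; F_rep = 20·(-2,-3)/13² = (-0.2367,-0.3550)
F = F_att + ΣF_rep = (-9.7367,-6.8550)
p' = p + 1/20·F = (9.5132,3.6572)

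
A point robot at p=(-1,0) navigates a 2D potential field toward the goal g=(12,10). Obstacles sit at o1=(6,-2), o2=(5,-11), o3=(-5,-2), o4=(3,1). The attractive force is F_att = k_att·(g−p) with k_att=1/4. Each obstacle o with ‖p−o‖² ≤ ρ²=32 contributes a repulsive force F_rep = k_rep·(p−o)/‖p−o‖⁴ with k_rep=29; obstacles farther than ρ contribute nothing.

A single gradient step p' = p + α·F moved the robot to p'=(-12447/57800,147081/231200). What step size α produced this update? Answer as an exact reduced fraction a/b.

α = 1/4

F_att = 1/4·(g−p) = 1/4·(13,10) = (3.2500,2.5000)
o1: d²=53 > ρ²=32 → inactive
o2: d²=157 > ρ²=32 → inactive
o3: d²=20 ≤ ρ²=32; F_rep = 29·(4,2)/20² = (0.2900,0.1450)
o4: d²=17 ≤ ρ²=32; F_rep = 29·(-4,-1)/17² = (-0.4014,-0.1003)
F = F_att + ΣF_rep = (3.1386,2.5447)
Δp = p'−p = (0.7847,0.6362); α = Δx/Fx = (45353/57800) / (45353/14450) = 1/4
check: Δy/Fy = (147081/231200) / (147081/57800) = 1/4 ✓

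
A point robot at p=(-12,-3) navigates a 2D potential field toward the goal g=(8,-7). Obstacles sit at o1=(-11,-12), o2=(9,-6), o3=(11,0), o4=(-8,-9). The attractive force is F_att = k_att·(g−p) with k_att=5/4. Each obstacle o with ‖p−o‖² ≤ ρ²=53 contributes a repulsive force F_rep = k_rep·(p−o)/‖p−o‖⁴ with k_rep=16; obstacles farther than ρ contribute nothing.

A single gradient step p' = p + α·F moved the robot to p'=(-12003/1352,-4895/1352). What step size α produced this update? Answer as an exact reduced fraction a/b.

α = 1/8

F_att = 5/4·(g−p) = 5/4·(20,-4) = (25.0000,-5.0000)
o1: d²=82 > ρ²=53 → inactive
o2: d²=450 > ρ²=53 → inactive
o3: d²=538 > ρ²=53 → inactive
o4: d²=52 ≤ ρ²=53; F_rep = 16·(-4,6)/52² = (-0.0237,0.0355)
F = F_att + ΣF_rep = (24.9763,-4.9645)
Δp = p'−p = (3.1220,-0.6206); α = Δx/Fx = (4221/1352) / (4221/169) = 1/8
check: Δy/Fy = (-839/1352) / (-839/169) = 1/8 ✓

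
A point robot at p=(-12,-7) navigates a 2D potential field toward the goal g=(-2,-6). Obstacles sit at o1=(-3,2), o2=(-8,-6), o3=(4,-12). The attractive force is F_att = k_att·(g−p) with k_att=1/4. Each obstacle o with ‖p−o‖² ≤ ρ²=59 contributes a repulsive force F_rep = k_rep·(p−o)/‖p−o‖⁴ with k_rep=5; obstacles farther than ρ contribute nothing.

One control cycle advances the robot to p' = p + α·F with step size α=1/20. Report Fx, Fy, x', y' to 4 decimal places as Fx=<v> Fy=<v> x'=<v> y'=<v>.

Fx=2.4308 Fy=0.2327 x'=-11.8785 y'=-6.9884

F_att = 1/4·(g−p) = 1/4·(10,1) = (2.5000,0.2500)
o1: d²=162 > ρ²=59 → inactive
o2: d²=17 ≤ ρ²=59; F_rep = 5·(-4,-1)/17² = (-0.0692,-0.0173)
o3: d²=281 > ρ²=59 → inactive
F = F_att + ΣF_rep = (2.4308,0.2327)
p' = p + 1/20·F = (-11.8785,-6.9884)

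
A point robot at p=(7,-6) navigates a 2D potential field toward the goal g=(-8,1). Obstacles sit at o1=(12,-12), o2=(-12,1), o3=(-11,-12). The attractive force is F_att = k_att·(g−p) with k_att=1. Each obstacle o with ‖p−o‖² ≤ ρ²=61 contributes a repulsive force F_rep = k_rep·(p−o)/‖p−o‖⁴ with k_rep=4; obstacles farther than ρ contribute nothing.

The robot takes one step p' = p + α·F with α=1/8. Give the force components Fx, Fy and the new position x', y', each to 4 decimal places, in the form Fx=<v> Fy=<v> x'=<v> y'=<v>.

F_att = 1·(g−p) = 1·(-15,7) = (-15.0000,7.0000)
o1: d²=61 ≤ ρ²=61; F_rep = 4·(-5,6)/61² = (-0.0054,0.0064)
o2: d²=410 > ρ²=61 → inactive
o3: d²=360 > ρ²=61 → inactive
F = F_att + ΣF_rep = (-15.0054,7.0064)
p' = p + 1/8·F = (5.1243,-5.1242)

Fx=-15.0054 Fy=7.0064 x'=5.1243 y'=-5.1242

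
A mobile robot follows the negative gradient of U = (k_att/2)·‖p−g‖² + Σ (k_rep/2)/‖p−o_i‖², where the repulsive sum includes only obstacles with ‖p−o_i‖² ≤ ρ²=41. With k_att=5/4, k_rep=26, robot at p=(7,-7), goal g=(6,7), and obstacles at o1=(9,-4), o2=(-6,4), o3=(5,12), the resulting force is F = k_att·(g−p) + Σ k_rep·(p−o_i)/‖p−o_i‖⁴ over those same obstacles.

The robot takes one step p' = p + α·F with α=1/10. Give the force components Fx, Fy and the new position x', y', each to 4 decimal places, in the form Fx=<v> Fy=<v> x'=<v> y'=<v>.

F_att = 5/4·(g−p) = 5/4·(-1,14) = (-1.2500,17.5000)
o1: d²=13 ≤ ρ²=41; F_rep = 26·(-2,-3)/13² = (-0.3077,-0.4615)
o2: d²=290 > ρ²=41 → inactive
o3: d²=365 > ρ²=41 → inactive
F = F_att + ΣF_rep = (-1.5577,17.0385)
p' = p + 1/10·F = (6.8442,-5.2962)

Fx=-1.5577 Fy=17.0385 x'=6.8442 y'=-5.2962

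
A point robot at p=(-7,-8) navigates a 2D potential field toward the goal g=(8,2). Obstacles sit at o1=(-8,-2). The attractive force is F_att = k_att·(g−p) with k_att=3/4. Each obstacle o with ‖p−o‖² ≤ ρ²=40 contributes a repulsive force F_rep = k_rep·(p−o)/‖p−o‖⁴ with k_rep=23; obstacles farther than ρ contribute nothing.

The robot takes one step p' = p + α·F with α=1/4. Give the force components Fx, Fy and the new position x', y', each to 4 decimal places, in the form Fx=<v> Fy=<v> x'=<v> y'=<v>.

Fx=11.2668 Fy=7.3992 x'=-4.1833 y'=-6.1502

F_att = 3/4·(g−p) = 3/4·(15,10) = (11.2500,7.5000)
o1: d²=37 ≤ ρ²=40; F_rep = 23·(1,-6)/37² = (0.0168,-0.1008)
F = F_att + ΣF_rep = (11.2668,7.3992)
p' = p + 1/4·F = (-4.1833,-6.1502)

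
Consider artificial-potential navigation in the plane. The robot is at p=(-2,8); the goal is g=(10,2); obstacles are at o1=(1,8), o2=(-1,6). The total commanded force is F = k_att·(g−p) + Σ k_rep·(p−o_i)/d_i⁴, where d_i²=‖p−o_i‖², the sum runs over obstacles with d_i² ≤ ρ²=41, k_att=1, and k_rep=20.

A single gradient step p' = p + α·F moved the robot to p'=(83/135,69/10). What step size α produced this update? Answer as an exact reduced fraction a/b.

α = 1/4

F_att = 1·(g−p) = 1·(12,-6) = (12.0000,-6.0000)
o1: d²=9 ≤ ρ²=41; F_rep = 20·(-3,0)/9² = (-0.7407,0.0000)
o2: d²=5 ≤ ρ²=41; F_rep = 20·(-1,2)/5² = (-0.8000,1.6000)
F = F_att + ΣF_rep = (10.4593,-4.4000)
Δp = p'−p = (2.6148,-1.1000); α = Δx/Fx = (353/135) / (1412/135) = 1/4
check: Δy/Fy = (-11/10) / (-22/5) = 1/4 ✓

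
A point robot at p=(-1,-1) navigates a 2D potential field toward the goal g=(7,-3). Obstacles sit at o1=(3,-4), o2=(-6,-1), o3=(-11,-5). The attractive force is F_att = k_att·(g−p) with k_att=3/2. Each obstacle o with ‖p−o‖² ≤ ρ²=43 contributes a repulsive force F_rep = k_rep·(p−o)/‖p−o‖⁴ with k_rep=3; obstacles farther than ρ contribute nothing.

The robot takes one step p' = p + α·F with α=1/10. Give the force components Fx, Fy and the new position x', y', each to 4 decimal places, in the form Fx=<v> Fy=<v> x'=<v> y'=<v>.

Fx=12.0048 Fy=-2.9856 x'=0.2005 y'=-1.2986

F_att = 3/2·(g−p) = 3/2·(8,-2) = (12.0000,-3.0000)
o1: d²=25 ≤ ρ²=43; F_rep = 3·(-4,3)/25² = (-0.0192,0.0144)
o2: d²=25 ≤ ρ²=43; F_rep = 3·(5,0)/25² = (0.0240,0.0000)
o3: d²=116 > ρ²=43 → inactive
F = F_att + ΣF_rep = (12.0048,-2.9856)
p' = p + 1/10·F = (0.2005,-1.2986)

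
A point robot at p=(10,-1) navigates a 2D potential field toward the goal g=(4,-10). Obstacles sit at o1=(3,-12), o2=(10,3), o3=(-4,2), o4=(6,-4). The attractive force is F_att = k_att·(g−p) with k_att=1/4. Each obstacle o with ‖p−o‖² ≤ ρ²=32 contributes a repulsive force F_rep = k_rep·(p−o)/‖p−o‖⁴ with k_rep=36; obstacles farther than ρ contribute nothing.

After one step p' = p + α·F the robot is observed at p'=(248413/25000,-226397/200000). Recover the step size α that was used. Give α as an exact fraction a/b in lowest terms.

F_att = 1/4·(g−p) = 1/4·(-6,-9) = (-1.5000,-2.2500)
o1: d²=170 > ρ²=32 → inactive
o2: d²=16 ≤ ρ²=32; F_rep = 36·(0,-4)/16² = (0.0000,-0.5625)
o3: d²=205 > ρ²=32 → inactive
o4: d²=25 ≤ ρ²=32; F_rep = 36·(4,3)/25² = (0.2304,0.1728)
F = F_att + ΣF_rep = (-1.2696,-2.6397)
Δp = p'−p = (-0.0635,-0.1320); α = Δx/Fx = (-1587/25000) / (-1587/1250) = 1/20
check: Δy/Fy = (-26397/200000) / (-26397/10000) = 1/20 ✓

α = 1/20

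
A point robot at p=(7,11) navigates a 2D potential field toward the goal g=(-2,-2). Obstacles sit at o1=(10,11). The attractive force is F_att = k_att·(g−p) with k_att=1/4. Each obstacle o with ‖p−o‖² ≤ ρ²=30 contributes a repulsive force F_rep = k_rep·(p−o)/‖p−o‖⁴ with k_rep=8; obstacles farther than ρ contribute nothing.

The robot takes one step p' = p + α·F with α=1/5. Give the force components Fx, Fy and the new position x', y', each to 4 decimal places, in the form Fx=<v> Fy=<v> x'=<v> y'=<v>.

F_att = 1/4·(g−p) = 1/4·(-9,-13) = (-2.2500,-3.2500)
o1: d²=9 ≤ ρ²=30; F_rep = 8·(-3,0)/9² = (-0.2963,0.0000)
F = F_att + ΣF_rep = (-2.5463,-3.2500)
p' = p + 1/5·F = (6.4907,10.3500)

Fx=-2.5463 Fy=-3.2500 x'=6.4907 y'=10.3500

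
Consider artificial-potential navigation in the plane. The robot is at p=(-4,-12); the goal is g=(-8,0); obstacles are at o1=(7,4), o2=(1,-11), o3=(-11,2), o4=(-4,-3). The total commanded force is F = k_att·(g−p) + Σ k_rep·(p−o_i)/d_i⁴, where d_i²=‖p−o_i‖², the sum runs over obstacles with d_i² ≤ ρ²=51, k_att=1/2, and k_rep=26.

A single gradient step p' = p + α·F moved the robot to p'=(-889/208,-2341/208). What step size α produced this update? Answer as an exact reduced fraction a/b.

F_att = 1/2·(g−p) = 1/2·(-4,12) = (-2.0000,6.0000)
o1: d²=377 > ρ²=51 → inactive
o2: d²=26 ≤ ρ²=51; F_rep = 26·(-5,-1)/26² = (-0.1923,-0.0385)
o3: d²=245 > ρ²=51 → inactive
o4: d²=81 > ρ²=51 → inactive
F = F_att + ΣF_rep = (-2.1923,5.9615)
Δp = p'−p = (-0.2740,0.7452); α = Δx/Fx = (-57/208) / (-57/26) = 1/8
check: Δy/Fy = (155/208) / (155/26) = 1/8 ✓

α = 1/8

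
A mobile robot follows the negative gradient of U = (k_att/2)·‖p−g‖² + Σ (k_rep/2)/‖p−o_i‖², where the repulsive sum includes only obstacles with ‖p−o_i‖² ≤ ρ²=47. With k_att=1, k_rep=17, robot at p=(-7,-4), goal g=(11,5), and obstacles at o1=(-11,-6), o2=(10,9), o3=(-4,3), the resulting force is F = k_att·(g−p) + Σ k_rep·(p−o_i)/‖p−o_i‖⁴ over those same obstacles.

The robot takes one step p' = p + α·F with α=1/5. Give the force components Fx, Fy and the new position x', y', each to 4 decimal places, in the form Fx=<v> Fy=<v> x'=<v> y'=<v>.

Fx=18.1700 Fy=9.0850 x'=-3.3660 y'=-2.1830

F_att = 1·(g−p) = 1·(18,9) = (18.0000,9.0000)
o1: d²=20 ≤ ρ²=47; F_rep = 17·(4,2)/20² = (0.1700,0.0850)
o2: d²=458 > ρ²=47 → inactive
o3: d²=58 > ρ²=47 → inactive
F = F_att + ΣF_rep = (18.1700,9.0850)
p' = p + 1/5·F = (-3.3660,-2.1830)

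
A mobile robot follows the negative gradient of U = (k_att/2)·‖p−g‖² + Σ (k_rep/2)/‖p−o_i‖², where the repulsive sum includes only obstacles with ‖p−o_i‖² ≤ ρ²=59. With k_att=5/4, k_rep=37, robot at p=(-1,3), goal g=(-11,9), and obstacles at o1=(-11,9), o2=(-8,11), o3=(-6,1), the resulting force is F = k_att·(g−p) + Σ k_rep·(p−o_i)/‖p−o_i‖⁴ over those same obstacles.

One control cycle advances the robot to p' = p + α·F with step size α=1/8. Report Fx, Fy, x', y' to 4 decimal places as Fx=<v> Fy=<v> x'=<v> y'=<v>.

Fx=-12.2800 Fy=7.5880 x'=-2.5350 y'=3.9485

F_att = 5/4·(g−p) = 5/4·(-10,6) = (-12.5000,7.5000)
o1: d²=136 > ρ²=59 → inactive
o2: d²=113 > ρ²=59 → inactive
o3: d²=29 ≤ ρ²=59; F_rep = 37·(5,2)/29² = (0.2200,0.0880)
F = F_att + ΣF_rep = (-12.2800,7.5880)
p' = p + 1/8·F = (-2.5350,3.9485)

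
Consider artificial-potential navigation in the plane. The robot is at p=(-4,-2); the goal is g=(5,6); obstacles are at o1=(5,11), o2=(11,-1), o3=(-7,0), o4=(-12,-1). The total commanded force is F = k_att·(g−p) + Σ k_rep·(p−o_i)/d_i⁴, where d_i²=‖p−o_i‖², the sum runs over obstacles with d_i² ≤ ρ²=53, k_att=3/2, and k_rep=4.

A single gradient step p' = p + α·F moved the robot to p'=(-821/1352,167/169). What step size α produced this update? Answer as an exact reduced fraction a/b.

α = 1/4

F_att = 3/2·(g−p) = 3/2·(9,8) = (13.5000,12.0000)
o1: d²=250 > ρ²=53 → inactive
o2: d²=226 > ρ²=53 → inactive
o3: d²=13 ≤ ρ²=53; F_rep = 4·(3,-2)/13² = (0.0710,-0.0473)
o4: d²=65 > ρ²=53 → inactive
F = F_att + ΣF_rep = (13.5710,11.9527)
Δp = p'−p = (3.3928,2.9882); α = Δx/Fx = (4587/1352) / (4587/338) = 1/4
check: Δy/Fy = (505/169) / (2020/169) = 1/4 ✓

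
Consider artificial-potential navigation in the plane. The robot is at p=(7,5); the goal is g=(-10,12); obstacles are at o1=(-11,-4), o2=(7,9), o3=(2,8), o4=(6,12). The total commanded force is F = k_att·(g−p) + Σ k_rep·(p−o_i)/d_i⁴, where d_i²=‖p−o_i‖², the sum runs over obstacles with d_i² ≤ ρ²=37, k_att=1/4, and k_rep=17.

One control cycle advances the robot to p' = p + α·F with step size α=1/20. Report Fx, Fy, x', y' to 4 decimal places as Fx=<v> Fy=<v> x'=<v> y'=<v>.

F_att = 1/4·(g−p) = 1/4·(-17,7) = (-4.2500,1.7500)
o1: d²=405 > ρ²=37 → inactive
o2: d²=16 ≤ ρ²=37; F_rep = 17·(0,-4)/16² = (0.0000,-0.2656)
o3: d²=34 ≤ ρ²=37; F_rep = 17·(5,-3)/34² = (0.0735,-0.0441)
o4: d²=50 > ρ²=37 → inactive
F = F_att + ΣF_rep = (-4.1765,1.4403)
p' = p + 1/20·F = (6.7912,5.0720)

Fx=-4.1765 Fy=1.4403 x'=6.7912 y'=5.0720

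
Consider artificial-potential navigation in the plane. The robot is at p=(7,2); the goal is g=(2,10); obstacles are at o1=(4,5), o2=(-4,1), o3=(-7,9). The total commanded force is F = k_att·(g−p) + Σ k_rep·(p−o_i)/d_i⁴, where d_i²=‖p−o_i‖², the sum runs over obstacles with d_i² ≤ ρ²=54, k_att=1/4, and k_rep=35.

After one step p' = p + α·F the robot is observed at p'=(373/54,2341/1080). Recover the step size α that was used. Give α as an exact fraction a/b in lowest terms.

F_att = 1/4·(g−p) = 1/4·(-5,8) = (-1.2500,2.0000)
o1: d²=18 ≤ ρ²=54; F_rep = 35·(3,-3)/18² = (0.3241,-0.3241)
o2: d²=122 > ρ²=54 → inactive
o3: d²=245 > ρ²=54 → inactive
F = F_att + ΣF_rep = (-0.9259,1.6759)
Δp = p'−p = (-0.0926,0.1676); α = Δx/Fx = (-5/54) / (-25/27) = 1/10
check: Δy/Fy = (181/1080) / (181/108) = 1/10 ✓

α = 1/10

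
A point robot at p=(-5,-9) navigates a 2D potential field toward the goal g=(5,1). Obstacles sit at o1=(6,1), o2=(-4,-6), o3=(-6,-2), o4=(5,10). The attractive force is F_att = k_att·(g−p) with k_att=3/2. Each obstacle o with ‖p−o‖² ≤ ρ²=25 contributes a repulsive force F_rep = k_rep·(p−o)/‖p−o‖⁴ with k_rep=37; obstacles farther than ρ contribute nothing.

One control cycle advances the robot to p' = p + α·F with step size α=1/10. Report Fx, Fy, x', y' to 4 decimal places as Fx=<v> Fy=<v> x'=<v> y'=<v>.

F_att = 3/2·(g−p) = 3/2·(10,10) = (15.0000,15.0000)
o1: d²=221 > ρ²=25 → inactive
o2: d²=10 ≤ ρ²=25; F_rep = 37·(-1,-3)/10² = (-0.3700,-1.1100)
o3: d²=50 > ρ²=25 → inactive
o4: d²=461 > ρ²=25 → inactive
F = F_att + ΣF_rep = (14.6300,13.8900)
p' = p + 1/10·F = (-3.5370,-7.6110)

Fx=14.6300 Fy=13.8900 x'=-3.5370 y'=-7.6110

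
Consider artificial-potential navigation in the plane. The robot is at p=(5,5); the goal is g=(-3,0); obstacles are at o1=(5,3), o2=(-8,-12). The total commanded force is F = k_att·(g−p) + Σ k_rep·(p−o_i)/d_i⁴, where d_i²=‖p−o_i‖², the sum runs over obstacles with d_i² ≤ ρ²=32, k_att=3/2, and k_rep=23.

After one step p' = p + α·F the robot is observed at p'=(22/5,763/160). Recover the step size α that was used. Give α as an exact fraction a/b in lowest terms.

F_att = 3/2·(g−p) = 3/2·(-8,-5) = (-12.0000,-7.5000)
o1: d²=4 ≤ ρ²=32; F_rep = 23·(0,2)/4² = (0.0000,2.8750)
o2: d²=458 > ρ²=32 → inactive
F = F_att + ΣF_rep = (-12.0000,-4.6250)
Δp = p'−p = (-0.6000,-0.2313); α = Δx/Fx = (-3/5) / (-12) = 1/20
check: Δy/Fy = (-37/160) / (-37/8) = 1/20 ✓

α = 1/20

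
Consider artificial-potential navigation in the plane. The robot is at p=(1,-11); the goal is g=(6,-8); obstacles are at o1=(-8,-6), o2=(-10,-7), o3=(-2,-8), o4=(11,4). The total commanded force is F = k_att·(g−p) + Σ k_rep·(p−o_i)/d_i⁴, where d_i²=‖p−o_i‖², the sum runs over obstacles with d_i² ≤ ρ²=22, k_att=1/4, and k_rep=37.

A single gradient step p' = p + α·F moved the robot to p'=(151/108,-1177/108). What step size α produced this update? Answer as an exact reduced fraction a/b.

α = 1/4

F_att = 1/4·(g−p) = 1/4·(5,3) = (1.2500,0.7500)
o1: d²=106 > ρ²=22 → inactive
o2: d²=137 > ρ²=22 → inactive
o3: d²=18 ≤ ρ²=22; F_rep = 37·(3,-3)/18² = (0.3426,-0.3426)
o4: d²=325 > ρ²=22 → inactive
F = F_att + ΣF_rep = (1.5926,0.4074)
Δp = p'−p = (0.3981,0.1019); α = Δx/Fx = (43/108) / (43/27) = 1/4
check: Δy/Fy = (11/108) / (11/27) = 1/4 ✓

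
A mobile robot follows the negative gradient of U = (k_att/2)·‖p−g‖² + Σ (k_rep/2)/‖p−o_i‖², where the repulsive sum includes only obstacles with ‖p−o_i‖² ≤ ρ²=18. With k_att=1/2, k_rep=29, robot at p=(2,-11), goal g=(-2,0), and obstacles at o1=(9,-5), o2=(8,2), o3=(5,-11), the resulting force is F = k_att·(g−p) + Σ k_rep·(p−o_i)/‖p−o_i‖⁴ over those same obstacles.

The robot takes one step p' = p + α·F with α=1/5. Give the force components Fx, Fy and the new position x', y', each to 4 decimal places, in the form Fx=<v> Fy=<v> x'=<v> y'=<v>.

F_att = 1/2·(g−p) = 1/2·(-4,11) = (-2.0000,5.5000)
o1: d²=85 > ρ²=18 → inactive
o2: d²=205 > ρ²=18 → inactive
o3: d²=9 ≤ ρ²=18; F_rep = 29·(-3,0)/9² = (-1.0741,0.0000)
F = F_att + ΣF_rep = (-3.0741,5.5000)
p' = p + 1/5·F = (1.3852,-9.9000)

Fx=-3.0741 Fy=5.5000 x'=1.3852 y'=-9.9000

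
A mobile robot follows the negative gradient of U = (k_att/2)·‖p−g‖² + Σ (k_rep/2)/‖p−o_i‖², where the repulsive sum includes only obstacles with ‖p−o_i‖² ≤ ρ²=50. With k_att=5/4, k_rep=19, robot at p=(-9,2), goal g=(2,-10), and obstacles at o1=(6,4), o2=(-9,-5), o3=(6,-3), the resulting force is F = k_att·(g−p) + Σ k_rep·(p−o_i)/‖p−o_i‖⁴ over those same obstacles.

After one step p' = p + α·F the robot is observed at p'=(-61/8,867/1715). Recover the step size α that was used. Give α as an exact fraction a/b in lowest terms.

F_att = 5/4·(g−p) = 5/4·(11,-12) = (13.7500,-15.0000)
o1: d²=229 > ρ²=50 → inactive
o2: d²=49 ≤ ρ²=50; F_rep = 19·(0,7)/49² = (0.0000,0.0554)
o3: d²=250 > ρ²=50 → inactive
F = F_att + ΣF_rep = (13.7500,-14.9446)
Δp = p'−p = (1.3750,-1.4945); α = Δx/Fx = (11/8) / (55/4) = 1/10
check: Δy/Fy = (-2563/1715) / (-5126/343) = 1/10 ✓

α = 1/10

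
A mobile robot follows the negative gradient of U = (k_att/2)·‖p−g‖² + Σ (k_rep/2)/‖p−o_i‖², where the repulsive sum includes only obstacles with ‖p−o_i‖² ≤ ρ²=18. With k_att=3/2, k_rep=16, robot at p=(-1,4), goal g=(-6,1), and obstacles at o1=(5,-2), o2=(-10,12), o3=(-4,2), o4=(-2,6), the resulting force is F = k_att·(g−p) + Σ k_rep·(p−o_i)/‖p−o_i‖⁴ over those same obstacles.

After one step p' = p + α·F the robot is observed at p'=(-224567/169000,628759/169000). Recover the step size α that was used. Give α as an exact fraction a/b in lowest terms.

α = 1/20

F_att = 3/2·(g−p) = 3/2·(-5,-3) = (-7.5000,-4.5000)
o1: d²=72 > ρ²=18 → inactive
o2: d²=145 > ρ²=18 → inactive
o3: d²=13 ≤ ρ²=18; F_rep = 16·(3,2)/13² = (0.2840,0.1893)
o4: d²=5 ≤ ρ²=18; F_rep = 16·(1,-2)/5² = (0.6400,-1.2800)
F = F_att + ΣF_rep = (-6.5760,-5.5907)
Δp = p'−p = (-0.3288,-0.2795); α = Δx/Fx = (-55567/169000) / (-55567/8450) = 1/20
check: Δy/Fy = (-47241/169000) / (-47241/8450) = 1/20 ✓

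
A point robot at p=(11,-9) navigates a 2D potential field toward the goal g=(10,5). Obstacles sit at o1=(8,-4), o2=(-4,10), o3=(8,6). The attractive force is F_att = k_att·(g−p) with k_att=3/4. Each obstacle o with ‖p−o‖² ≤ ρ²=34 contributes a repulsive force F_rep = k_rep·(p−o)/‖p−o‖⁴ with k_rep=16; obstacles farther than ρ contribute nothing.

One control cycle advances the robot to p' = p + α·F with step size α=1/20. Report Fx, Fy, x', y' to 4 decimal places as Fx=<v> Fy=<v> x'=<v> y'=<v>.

F_att = 3/4·(g−p) = 3/4·(-1,14) = (-0.7500,10.5000)
o1: d²=34 ≤ ρ²=34; F_rep = 16·(3,-5)/34² = (0.0415,-0.0692)
o2: d²=586 > ρ²=34 → inactive
o3: d²=234 > ρ²=34 → inactive
F = F_att + ΣF_rep = (-0.7085,10.4308)
p' = p + 1/20·F = (10.9646,-8.4785)

Fx=-0.7085 Fy=10.4308 x'=10.9646 y'=-8.4785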